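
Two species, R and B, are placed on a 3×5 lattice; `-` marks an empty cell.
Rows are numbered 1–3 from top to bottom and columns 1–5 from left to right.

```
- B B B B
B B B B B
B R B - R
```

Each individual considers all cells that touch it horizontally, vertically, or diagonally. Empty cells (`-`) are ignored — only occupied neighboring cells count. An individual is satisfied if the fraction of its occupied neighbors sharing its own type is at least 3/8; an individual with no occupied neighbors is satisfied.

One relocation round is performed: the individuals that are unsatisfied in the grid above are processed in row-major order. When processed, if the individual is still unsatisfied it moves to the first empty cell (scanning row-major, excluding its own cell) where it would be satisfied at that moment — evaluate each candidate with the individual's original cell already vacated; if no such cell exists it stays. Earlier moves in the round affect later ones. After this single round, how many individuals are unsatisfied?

2

Initially unsatisfied (in order): (3,2), (3,5).
  (3,2): no empty cell satisfies it; stays.
  (3,5): no empty cell satisfies it; stays.
Resulting grid:
- B B B B
B B B B B
B R B - R
Unsatisfied now: (3,2), (3,5).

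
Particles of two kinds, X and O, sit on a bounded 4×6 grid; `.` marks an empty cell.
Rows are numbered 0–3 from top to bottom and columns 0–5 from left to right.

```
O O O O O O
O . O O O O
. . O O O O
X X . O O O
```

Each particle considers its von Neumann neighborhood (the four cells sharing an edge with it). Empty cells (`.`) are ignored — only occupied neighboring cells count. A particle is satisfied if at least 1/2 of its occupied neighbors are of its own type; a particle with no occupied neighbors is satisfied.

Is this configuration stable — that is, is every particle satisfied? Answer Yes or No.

Yes

(0,0)O 2/2 ✓
(0,1)O 2/2 ✓
(0,2)O 3/3 ✓
(0,3)O 3/3 ✓
(0,4)O 3/3 ✓
(0,5)O 2/2 ✓
(1,0)O 1/1 ✓
(1,2)O 3/3 ✓
(1,3)O 4/4 ✓
(1,4)O 4/4 ✓
(1,5)O 3/3 ✓
(2,2)O 2/2 ✓
(2,3)O 4/4 ✓
(2,4)O 4/4 ✓
(2,5)O 3/3 ✓
(3,0)X 1/1 ✓
(3,1)X 1/1 ✓
(3,3)O 2/2 ✓
(3,4)O 3/3 ✓
(3,5)O 2/2 ✓
All meet the threshold, so the configuration is stable.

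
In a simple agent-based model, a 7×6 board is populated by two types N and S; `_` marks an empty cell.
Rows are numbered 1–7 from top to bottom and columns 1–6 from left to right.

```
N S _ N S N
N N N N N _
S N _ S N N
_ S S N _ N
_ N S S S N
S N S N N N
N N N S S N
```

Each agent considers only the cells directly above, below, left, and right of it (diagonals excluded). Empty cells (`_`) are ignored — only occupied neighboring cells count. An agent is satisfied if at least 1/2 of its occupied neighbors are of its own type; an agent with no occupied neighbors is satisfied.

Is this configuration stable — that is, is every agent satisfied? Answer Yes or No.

No

Row 1: (1,1)N 1/2 satisfied · (1,2)S 0/2 not · (1,4)N 1/2 satisfied · (1,5)S 0/3 not · (1,6)N 0/1 not
Row 2: (2,1)N 2/3 satisfied · (2,2)N 3/4 satisfied · (2,3)N 2/2 satisfied · (2,4)N 3/4 satisfied · (2,5)N 2/3 satisfied
Row 3: (3,1)S 0/2 not · (3,2)N 1/3 not · (3,4)S 0/3 not · (3,5)N 2/3 satisfied · (3,6)N 2/2 satisfied
Row 4: (4,2)S 1/3 not · (4,3)S 2/3 satisfied · (4,4)N 0/3 not · (4,6)N 2/2 satisfied
Row 5: (5,2)N 1/3 not · (5,3)S 3/4 satisfied · (5,4)S 2/4 satisfied · (5,5)S 1/3 not · (5,6)N 2/3 satisfied
Row 6: (6,1)S 0/2 not · (6,2)N 2/4 satisfied · (6,3)S 1/4 not · (6,4)N 1/4 not · (6,5)N 2/4 satisfied · (6,6)N 3/3 satisfied
Row 7: (7,1)N 1/2 satisfied · (7,2)N 3/3 satisfied · (7,3)N 1/3 not · (7,4)S 1/3 not · (7,5)S 1/3 not · (7,6)N 1/2 satisfied
For instance (1,2) has only 0/2 same-type neighbors, below 1/2.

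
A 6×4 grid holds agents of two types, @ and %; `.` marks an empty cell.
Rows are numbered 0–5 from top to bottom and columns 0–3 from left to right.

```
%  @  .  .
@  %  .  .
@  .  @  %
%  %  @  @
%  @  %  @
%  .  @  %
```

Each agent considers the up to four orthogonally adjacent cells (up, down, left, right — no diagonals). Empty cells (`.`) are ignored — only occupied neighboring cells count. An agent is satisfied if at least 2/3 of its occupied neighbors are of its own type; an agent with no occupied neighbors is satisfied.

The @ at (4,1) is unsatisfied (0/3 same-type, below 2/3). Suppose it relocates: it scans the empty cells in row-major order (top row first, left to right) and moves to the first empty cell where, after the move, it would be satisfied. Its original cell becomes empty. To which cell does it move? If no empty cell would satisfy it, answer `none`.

Vacating (4,1). Empty cells in order:
  (0,2): 1/1 same-type → satisfied — stop here.

(0,2)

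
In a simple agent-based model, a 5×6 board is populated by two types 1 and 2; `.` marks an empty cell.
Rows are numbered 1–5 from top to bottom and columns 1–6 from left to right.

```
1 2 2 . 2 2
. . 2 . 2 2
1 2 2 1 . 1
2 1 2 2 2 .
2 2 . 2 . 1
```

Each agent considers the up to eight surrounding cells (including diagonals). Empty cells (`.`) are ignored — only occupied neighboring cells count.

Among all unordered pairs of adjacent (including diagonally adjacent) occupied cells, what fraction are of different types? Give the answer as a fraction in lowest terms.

19/45

Scan each occupied cell's neighbors to the right and below (and the two forward diagonals) so each pair is counted once.
From row 1: 1 unlike of 9 pairs (running 1/9).
From row 2: 4 unlike of 7 pairs (running 5/16).
From row 3: 9 unlike of 15 pairs (running 14/31).
From row 4: 5 unlike of 13 pairs (running 19/44).
From row 5: 0 unlike of 1 pairs (running 19/45).
Total adjacent occupied pairs: 45; unlike-type pairs: 19.
19/45 is already in lowest terms.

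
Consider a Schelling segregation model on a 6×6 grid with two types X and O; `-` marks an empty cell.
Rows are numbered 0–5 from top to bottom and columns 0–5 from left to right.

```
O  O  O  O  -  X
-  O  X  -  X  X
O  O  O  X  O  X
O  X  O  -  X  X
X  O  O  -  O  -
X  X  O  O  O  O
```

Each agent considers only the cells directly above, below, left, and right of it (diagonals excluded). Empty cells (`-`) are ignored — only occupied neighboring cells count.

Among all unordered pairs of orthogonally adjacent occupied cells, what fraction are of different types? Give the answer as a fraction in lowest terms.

Scan each occupied cell's neighbors to the right and below so each pair is counted once.
Row 0: O(0,0)–O(0,1)= O(0,1)–O(0,2)= O(0,1)–O(1,1)= O(0,2)–O(0,3)= O(0,2)–X(1,2)≠ X(0,5)–X(1,5)=  → 1/6 unlike.
Row 1: O(1,1)–X(1,2)≠ O(1,1)–O(2,1)= X(1,2)–O(2,2)≠ X(1,4)–X(1,5)= X(1,4)–O(2,4)≠ X(1,5)–X(2,5)=  → 3/6 unlike.
Row 2: O(2,0)–O(2,1)= O(2,0)–O(3,0)= O(2,1)–O(2,2)= O(2,1)–X(3,1)≠ O(2,2)–X(2,3)≠ O(2,2)–O(3,2)= X(2,3)–O(2,4)≠ O(2,4)–X(2,5)≠ O(2,4)–X(3,4)≠ X(2,5)–X(3,5)=  → 5/10 unlike.
Row 3: O(3,0)–X(3,1)≠ O(3,0)–X(4,0)≠ X(3,1)–O(3,2)≠ X(3,1)–O(4,1)≠ O(3,2)–O(4,2)= X(3,4)–X(3,5)= X(3,4)–O(4,4)≠  → 5/7 unlike.
Row 4: X(4,0)–O(4,1)≠ X(4,0)–X(5,0)= O(4,1)–O(4,2)= O(4,1)–X(5,1)≠ O(4,2)–O(5,2)= O(4,4)–O(5,4)=  → 2/6 unlike.
Row 5: X(5,0)–X(5,1)= X(5,1)–O(5,2)≠ O(5,2)–O(5,3)= O(5,3)–O(5,4)= O(5,4)–O(5,5)=  → 1/5 unlike.
Total adjacent occupied pairs: 40; unlike-type pairs: 17.
17/40 is already in lowest terms.

17/40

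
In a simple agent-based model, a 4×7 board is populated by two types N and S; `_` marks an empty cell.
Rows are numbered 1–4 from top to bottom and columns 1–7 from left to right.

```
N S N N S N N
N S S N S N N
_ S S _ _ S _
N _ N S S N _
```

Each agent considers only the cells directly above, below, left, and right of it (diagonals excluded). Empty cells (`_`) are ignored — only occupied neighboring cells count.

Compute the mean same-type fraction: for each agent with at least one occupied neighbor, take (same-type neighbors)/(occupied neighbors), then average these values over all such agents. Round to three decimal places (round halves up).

0.496

Row 1: (1,1)N 1/2 · (1,2)S 1/3 · (1,3)N 1/3 · (1,4)N 2/3 · (1,5)S 1/3 · (1,6)N 2/3 · (1,7)N 2/2
Row 2: (2,1)N 1/2 · (2,2)S 3/4 · (2,3)S 2/4 · (2,4)N 1/3 · (2,5)S 1/3 · (2,6)N 2/4 · (2,7)N 2/2
Row 3: (3,2)S 2/2 · (3,3)S 2/3 · (3,6)S 0/2
Row 4: (4,1)N — no occupied neighbors · (4,3)N 0/2 · (4,4)S 1/2 · (4,5)S 1/2 · (4,6)N 0/2
Sum over 21 agents: 1/2 + 1/3 + 1/3 + 2/3 + 1/3 + 2/3 + 2/2 + 1/2 + 3/4 + 2/4 + 1/3 + 1/3 + 2/4 + 2/2 + 2/2 + 2/3 + 0/2 + 0/2 + 1/2 + 1/2 + 0/2 = 125/12; mean = 125/12 ÷ 21 = 125/252 = 0.496031… → 0.496.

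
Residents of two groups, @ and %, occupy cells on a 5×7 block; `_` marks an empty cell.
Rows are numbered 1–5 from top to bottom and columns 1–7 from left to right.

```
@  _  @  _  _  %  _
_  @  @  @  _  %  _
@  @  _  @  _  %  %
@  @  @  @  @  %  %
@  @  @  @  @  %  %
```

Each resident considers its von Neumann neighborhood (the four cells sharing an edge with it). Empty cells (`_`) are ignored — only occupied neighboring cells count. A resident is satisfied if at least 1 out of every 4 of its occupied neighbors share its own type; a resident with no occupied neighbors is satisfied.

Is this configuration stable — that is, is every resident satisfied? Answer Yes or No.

Yes

Row 1: (1,1)@ 0/0 ok · (1,3)@ 1/1 ok · (1,6)% 1/1 ok
Row 2: (2,2)@ 2/2 ok · (2,3)@ 3/3 ok · (2,4)@ 2/2 ok · (2,6)% 2/2 ok
Row 3: (3,1)@ 2/2 ok · (3,2)@ 3/3 ok · (3,4)@ 2/2 ok · (3,6)% 3/3 ok · (3,7)% 2/2 ok
Row 4: (4,1)@ 3/3 ok · (4,2)@ 4/4 ok · (4,3)@ 3/3 ok · (4,4)@ 4/4 ok · (4,5)@ 2/3 ok · (4,6)% 3/4 ok · (4,7)% 3/3 ok
Row 5: (5,1)@ 2/2 ok · (5,2)@ 3/3 ok · (5,3)@ 3/3 ok · (5,4)@ 3/3 ok · (5,5)@ 2/3 ok · (5,6)% 2/3 ok · (5,7)% 2/2 ok
All meet the threshold, so the configuration is stable.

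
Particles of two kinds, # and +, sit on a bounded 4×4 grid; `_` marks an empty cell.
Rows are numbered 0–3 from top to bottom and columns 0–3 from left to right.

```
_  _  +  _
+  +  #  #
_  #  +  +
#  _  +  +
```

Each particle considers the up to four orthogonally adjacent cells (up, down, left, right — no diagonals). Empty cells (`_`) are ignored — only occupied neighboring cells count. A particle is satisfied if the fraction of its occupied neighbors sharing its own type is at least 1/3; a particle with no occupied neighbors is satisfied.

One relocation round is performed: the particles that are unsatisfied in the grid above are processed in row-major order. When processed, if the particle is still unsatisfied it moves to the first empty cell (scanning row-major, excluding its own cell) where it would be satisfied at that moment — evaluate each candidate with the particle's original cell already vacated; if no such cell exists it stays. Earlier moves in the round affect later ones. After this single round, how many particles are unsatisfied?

Initially unsatisfied (in order): (0,2), (1,2), (2,1).
  (0,2) → (0,0).
  (1,2): now satisfied by earlier moves; stays.
  (2,1) → (0,2).
Resulting grid:
+ _ # _
+ + # #
_ _ + +
# _ + +
All satisfied now.

0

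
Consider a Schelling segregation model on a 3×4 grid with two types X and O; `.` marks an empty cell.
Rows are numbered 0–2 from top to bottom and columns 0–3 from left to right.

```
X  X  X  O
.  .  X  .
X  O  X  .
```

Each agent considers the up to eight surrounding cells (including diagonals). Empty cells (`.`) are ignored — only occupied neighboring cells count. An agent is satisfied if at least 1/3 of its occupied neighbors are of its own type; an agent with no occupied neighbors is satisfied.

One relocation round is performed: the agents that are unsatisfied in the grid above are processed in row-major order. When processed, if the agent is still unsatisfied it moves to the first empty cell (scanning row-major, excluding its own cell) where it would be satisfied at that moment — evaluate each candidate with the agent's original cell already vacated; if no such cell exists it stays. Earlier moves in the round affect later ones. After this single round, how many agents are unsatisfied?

Initially unsatisfied (in order): (0,3), (2,0), (2,1).
  (0,3): no empty cell satisfies it; stays.
  (2,0) → (1,0).
  (2,1): no empty cell satisfies it; stays.
Resulting grid:
X X X O
X . X .
. O X .
Unsatisfied now: (0,3), (2,1).

2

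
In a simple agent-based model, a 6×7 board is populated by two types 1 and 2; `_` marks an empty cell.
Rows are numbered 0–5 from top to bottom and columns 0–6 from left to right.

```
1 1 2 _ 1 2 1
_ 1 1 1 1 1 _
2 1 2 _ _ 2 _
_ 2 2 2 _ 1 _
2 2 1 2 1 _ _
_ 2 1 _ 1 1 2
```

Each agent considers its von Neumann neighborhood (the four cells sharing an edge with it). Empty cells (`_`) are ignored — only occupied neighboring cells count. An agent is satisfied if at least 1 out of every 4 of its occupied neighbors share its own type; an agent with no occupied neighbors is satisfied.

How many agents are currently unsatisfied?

(0,0)1 1/1 ok
(0,1)1 2/3 ok
(0,2)2 0/2 unhappy
(0,4)1 1/2 ok
(0,5)2 0/3 unhappy
(0,6)1 0/1 unhappy
(1,1)1 3/3 ok
(1,2)1 2/4 ok
(1,3)1 2/2 ok
(1,4)1 3/3 ok
(1,5)1 1/3 ok
(2,0)2 0/1 unhappy
(2,1)1 1/4 ok
(2,2)2 1/3 ok
(2,5)2 0/2 unhappy
(3,1)2 2/3 ok
(3,2)2 3/4 ok
(3,3)2 2/2 ok
(3,5)1 0/1 unhappy
(4,0)2 1/1 ok
(4,1)2 3/4 ok
(4,2)1 1/4 ok
(4,3)2 1/3 ok
(4,4)1 1/2 ok
(5,1)2 1/2 ok
(5,2)1 1/2 ok
(5,4)1 2/2 ok
(5,5)1 1/2 ok
(5,6)2 0/1 unhappy
Unsatisfied: (0,2), (0,5), (0,6), (2,0), (2,5), (3,5), (5,6) — 7 in total.

7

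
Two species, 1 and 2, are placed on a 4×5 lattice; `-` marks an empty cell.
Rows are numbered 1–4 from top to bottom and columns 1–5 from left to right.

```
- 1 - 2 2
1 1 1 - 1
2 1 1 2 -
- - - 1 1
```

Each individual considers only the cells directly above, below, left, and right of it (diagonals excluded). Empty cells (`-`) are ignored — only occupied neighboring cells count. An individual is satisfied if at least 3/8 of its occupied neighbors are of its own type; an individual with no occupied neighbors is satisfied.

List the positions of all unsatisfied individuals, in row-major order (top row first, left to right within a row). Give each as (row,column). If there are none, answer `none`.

(2,5), (3,1), (3,4)

Row 1: (1,2)1 1/1 satisfied · (1,4)2 1/1 satisfied · (1,5)2 1/2 satisfied
Row 2: (2,1)1 1/2 satisfied · (2,2)1 4/4 satisfied · (2,3)1 2/2 satisfied · (2,5)1 0/1 not
Row 3: (3,1)2 0/2 not · (3,2)1 2/3 satisfied · (3,3)1 2/3 satisfied · (3,4)2 0/2 not
Row 4: (4,4)1 1/2 satisfied · (4,5)1 1/1 satisfied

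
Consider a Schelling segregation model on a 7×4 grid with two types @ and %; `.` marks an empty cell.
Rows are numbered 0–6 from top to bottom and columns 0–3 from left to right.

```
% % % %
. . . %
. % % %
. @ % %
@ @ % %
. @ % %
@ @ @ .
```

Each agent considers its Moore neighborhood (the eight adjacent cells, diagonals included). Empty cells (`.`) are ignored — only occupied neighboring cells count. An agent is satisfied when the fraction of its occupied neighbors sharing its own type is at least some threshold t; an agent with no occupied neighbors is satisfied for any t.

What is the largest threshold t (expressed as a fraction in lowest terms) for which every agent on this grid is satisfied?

(0,0)% 1/1
(0,1)% 2/2
(0,2)% 3/3
(0,3)% 2/2
(1,3)% 4/4
(2,1)% 2/3
(2,2)% 5/6
(2,3)% 4/4
(3,1)@ 2/6
(3,2)% 6/8
(3,3)% 5/5
(4,0)@ 3/3
(4,1)@ 3/6
(4,2)% 5/8
(4,3)% 5/5
(5,1)@ 5/7
(5,2)% 3/7
(5,3)% 3/4
(6,0)@ 2/2
(6,1)@ 3/4
(6,2)@ 2/4
The smallest same-type fraction is 2/6 at (3,1), which reduces to 1/3. Any threshold above that leaves this agent unsatisfied.

1/3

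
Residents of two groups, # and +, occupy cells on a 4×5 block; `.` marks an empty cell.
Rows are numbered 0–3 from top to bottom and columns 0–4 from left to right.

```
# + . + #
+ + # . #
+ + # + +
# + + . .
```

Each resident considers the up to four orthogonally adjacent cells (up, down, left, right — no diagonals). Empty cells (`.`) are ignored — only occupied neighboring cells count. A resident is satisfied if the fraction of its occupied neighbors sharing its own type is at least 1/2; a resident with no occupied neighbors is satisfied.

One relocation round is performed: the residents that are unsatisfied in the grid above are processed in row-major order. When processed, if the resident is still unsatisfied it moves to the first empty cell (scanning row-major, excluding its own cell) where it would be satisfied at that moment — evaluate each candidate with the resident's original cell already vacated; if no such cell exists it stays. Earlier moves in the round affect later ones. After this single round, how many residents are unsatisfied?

Initially unsatisfied (in order): (0,0), (0,3), (2,2), (3,0).
  (0,0) → (1,3).
  (0,3) → (0,0).
  (2,2) → (0,2).
  (3,0) → (0,3).
Resulting grid:
+ + # # #
+ + # # #
+ + . + +
. + + . .
All satisfied now.

0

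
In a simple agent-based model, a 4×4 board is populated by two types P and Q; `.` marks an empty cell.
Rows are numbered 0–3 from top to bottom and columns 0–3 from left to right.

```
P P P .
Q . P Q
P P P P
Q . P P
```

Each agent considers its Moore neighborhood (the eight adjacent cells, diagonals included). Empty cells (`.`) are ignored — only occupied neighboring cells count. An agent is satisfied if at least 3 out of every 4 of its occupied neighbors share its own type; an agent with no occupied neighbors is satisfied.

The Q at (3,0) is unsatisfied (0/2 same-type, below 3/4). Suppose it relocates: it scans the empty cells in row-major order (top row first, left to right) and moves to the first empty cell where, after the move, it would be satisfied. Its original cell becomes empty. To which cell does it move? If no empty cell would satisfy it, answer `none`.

Vacating (3,0). Empty cells in order:
  (0,3): 1/3 same-type → still unsatisfied.
  (1,1): 1/8 same-type → still unsatisfied.
  (3,1): 0/4 same-type → still unsatisfied.

none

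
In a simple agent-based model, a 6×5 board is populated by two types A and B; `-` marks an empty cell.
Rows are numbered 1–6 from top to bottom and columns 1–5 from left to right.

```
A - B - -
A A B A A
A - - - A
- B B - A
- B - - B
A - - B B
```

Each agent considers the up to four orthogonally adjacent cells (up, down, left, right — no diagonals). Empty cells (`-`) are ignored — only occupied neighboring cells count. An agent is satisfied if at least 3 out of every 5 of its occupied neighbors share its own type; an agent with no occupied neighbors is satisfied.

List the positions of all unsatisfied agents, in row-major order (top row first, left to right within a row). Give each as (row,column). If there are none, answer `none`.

(2,2), (2,3), (2,4), (4,5), (5,5)

Row 1: (1,1)A 1/1 satisfied · (1,3)B 1/1 satisfied
Row 2: (2,1)A 3/3 satisfied · (2,2)A 1/2 not · (2,3)B 1/3 not · (2,4)A 1/2 not · (2,5)A 2/2 satisfied
Row 3: (3,1)A 1/1 satisfied · (3,5)A 2/2 satisfied
Row 4: (4,2)B 2/2 satisfied · (4,3)B 1/1 satisfied · (4,5)A 1/2 not
Row 5: (5,2)B 1/1 satisfied · (5,5)B 1/2 not
Row 6: (6,1)A 0/0 satisfied · (6,4)B 1/1 satisfied · (6,5)B 2/2 satisfied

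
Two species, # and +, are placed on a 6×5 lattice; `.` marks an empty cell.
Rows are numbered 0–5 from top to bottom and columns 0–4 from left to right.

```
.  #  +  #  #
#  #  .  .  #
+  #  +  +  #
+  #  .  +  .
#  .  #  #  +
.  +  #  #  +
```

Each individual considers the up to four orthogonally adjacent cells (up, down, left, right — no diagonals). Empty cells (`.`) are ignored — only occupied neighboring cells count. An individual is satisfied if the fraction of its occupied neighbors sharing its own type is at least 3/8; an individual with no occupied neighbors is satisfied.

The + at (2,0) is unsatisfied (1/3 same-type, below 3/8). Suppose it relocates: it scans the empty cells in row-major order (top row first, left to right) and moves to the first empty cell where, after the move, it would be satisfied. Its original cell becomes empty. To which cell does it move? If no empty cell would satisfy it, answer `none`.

(1,2)

Vacating (2,0). Empty cells in order:
  (0,0): 0/2 same-type → still unsatisfied.
  (1,2): 2/3 same-type → satisfied — stop here.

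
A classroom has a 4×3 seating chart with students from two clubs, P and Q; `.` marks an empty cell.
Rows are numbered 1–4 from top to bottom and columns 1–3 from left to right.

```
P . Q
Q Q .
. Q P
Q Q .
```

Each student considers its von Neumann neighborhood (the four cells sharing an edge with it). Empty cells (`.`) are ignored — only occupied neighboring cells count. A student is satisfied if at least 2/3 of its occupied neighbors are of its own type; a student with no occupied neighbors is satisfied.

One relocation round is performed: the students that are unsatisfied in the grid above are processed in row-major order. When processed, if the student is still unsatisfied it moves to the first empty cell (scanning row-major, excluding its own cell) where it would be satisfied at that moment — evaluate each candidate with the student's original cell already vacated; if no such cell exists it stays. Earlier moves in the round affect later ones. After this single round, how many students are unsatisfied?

2

Initially unsatisfied (in order): (1,1), (2,1), (3,3).
  (1,1): no empty cell satisfies it; stays.
  (2,1) → (1,2).
  (3,3): no empty cell satisfies it; stays.
Resulting grid:
P Q Q
. Q .
. Q P
Q Q .
Unsatisfied now: (1,1), (3,3).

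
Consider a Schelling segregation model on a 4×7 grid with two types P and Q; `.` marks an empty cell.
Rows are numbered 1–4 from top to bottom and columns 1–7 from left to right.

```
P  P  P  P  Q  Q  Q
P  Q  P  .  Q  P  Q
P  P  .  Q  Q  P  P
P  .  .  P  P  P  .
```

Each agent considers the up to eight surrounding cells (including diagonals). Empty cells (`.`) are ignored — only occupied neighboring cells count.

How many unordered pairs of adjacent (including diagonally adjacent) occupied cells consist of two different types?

Scan each occupied cell's neighbors to the right and below (and the two forward diagonals) so each pair is counted once.
Row 1: P(1,1)–P(1,2)= P(1,1)–P(2,1)= P(1,1)–Q(2,2)≠ P(1,2)–P(1,3)= P(1,2)–Q(2,2)≠ P(1,2)–P(2,3)= P(1,2)–P(2,1)= P(1,3)–P(1,4)= P(1,3)–P(2,3)= P(1,3)–Q(2,2)≠ P(1,4)–Q(1,5)≠ P(1,4)–Q(2,5)≠ P(1,4)–P(2,3)= Q(1,5)–Q(1,6)= Q(1,5)–Q(2,5)= Q(1,5)–P(2,6)≠ Q(1,6)–Q(1,7)= Q(1,6)–P(2,6)≠ Q(1,6)–Q(2,7)= Q(1,6)–Q(2,5)= Q(1,7)–Q(2,7)= Q(1,7)–P(2,6)≠  → 8/22 unlike.
Row 2: P(2,1)–Q(2,2)≠ P(2,1)–P(3,1)= P(2,1)–P(3,2)= Q(2,2)–P(2,3)≠ Q(2,2)–P(3,2)≠ Q(2,2)–P(3,1)≠ P(2,3)–Q(3,4)≠ P(2,3)–P(3,2)= Q(2,5)–P(2,6)≠ Q(2,5)–Q(3,5)= Q(2,5)–P(3,6)≠ Q(2,5)–Q(3,4)= P(2,6)–Q(2,7)≠ P(2,6)–P(3,6)= P(2,6)–P(3,7)= P(2,6)–Q(3,5)≠ Q(2,7)–P(3,7)≠ Q(2,7)–P(3,6)≠  → 11/18 unlike.
Row 3: P(3,1)–P(3,2)= P(3,1)–P(4,1)= P(3,2)–P(4,1)= Q(3,4)–Q(3,5)= Q(3,4)–P(4,4)≠ Q(3,4)–P(4,5)≠ Q(3,5)–P(3,6)≠ Q(3,5)–P(4,5)≠ Q(3,5)–P(4,6)≠ Q(3,5)–P(4,4)≠ P(3,6)–P(3,7)= P(3,6)–P(4,6)= P(3,6)–P(4,5)= P(3,7)–P(4,6)=  → 6/14 unlike.
Row 4: P(4,4)–P(4,5)= P(4,5)–P(4,6)=  → 0/2 unlike.
Total adjacent occupied pairs: 56; unlike-type pairs: 25.

25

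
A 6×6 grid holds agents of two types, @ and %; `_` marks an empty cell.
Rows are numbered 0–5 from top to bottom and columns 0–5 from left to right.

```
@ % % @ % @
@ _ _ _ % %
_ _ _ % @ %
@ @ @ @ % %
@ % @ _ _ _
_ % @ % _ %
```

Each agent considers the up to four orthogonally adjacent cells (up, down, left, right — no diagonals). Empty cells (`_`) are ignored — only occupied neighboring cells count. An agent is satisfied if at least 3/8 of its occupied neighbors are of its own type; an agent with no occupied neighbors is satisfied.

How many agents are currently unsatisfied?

10

(0,0)@ 1/2 ✓
(0,1)% 1/2 ✓
(0,2)% 1/2 ✓
(0,3)@ 0/2 ✗
(0,4)% 1/3 ✗
(0,5)@ 0/2 ✗
(1,0)@ 1/1 ✓
(1,4)% 2/3 ✓
(1,5)% 2/3 ✓
(2,3)% 0/2 ✗
(2,4)@ 0/4 ✗
(2,5)% 2/3 ✓
(3,0)@ 2/2 ✓
(3,1)@ 2/3 ✓
(3,2)@ 3/3 ✓
(3,3)@ 1/3 ✗
(3,4)% 1/3 ✗
(3,5)% 2/2 ✓
(4,0)@ 1/2 ✓
(4,1)% 1/4 ✗
(4,2)@ 2/3 ✓
(5,1)% 1/2 ✓
(5,2)@ 1/3 ✗
(5,3)% 0/1 ✗
(5,5)% 0/0 ✓
Unsatisfied: (0,3), (0,4), (0,5), (2,3), (2,4), (3,3), (3,4), (4,1), (5,2), (5,3) — 10 in total.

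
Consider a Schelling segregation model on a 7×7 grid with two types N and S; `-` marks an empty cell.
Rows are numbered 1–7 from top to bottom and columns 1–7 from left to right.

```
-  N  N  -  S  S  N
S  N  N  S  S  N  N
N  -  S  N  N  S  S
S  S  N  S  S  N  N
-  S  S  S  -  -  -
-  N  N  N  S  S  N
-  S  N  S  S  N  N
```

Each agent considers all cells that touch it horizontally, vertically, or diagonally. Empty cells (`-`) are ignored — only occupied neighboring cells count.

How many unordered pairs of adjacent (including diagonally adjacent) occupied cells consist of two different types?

59

Scan each occupied cell's neighbors to the right and below (and the two forward diagonals) so each pair is counted once.
From row 1: 6 unlike of 17 pairs (running 6/17).
From row 2: 14 unlike of 22 pairs (running 20/39).
From row 3: 13 unlike of 20 pairs (running 33/59).
From row 4: 6 unlike of 15 pairs (running 39/74).
From row 5: 7 unlike of 10 pairs (running 46/84).
From row 6: 10 unlike of 21 pairs (running 56/105).
From row 7: 3 unlike of 5 pairs (running 59/110).
Total adjacent occupied pairs: 110; unlike-type pairs: 59.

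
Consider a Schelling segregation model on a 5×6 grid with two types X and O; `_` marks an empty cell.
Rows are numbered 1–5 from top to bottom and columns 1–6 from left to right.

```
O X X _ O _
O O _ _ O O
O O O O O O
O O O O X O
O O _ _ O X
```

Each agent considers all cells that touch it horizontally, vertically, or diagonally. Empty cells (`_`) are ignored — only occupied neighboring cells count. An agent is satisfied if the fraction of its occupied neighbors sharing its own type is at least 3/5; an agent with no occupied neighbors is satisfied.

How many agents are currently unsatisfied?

(1,1)O 2/3 ok
(1,2)X 1/4 unhappy
(1,3)X 1/2 unhappy
(1,5)O 2/2 ok
(2,1)O 4/5 ok
(2,2)O 5/7 ok
(2,5)O 5/5 ok
(2,6)O 4/4 ok
(3,1)O 5/5 ok
(3,2)O 7/7 ok
(3,3)O 6/6 ok
(3,4)O 5/6 ok
(3,5)O 6/7 ok
(3,6)O 4/5 ok
(4,1)O 5/5 ok
(4,2)O 7/7 ok
(4,3)O 6/6 ok
(4,4)O 5/6 ok
(4,5)X 1/7 unhappy
(4,6)O 3/5 ok
(5,1)O 3/3 ok
(5,2)O 4/4 ok
(5,5)O 2/4 unhappy
(5,6)X 1/3 unhappy
Unsatisfied: (1,2), (1,3), (4,5), (5,5), (5,6) — 5 in total.

5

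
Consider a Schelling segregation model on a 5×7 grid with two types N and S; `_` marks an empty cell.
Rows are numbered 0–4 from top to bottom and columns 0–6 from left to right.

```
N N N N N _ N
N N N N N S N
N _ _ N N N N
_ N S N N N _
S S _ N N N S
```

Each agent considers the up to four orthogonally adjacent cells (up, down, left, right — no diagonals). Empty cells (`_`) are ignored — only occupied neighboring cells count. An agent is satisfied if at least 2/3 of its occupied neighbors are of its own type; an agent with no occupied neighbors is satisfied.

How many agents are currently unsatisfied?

5

(0,0)N 2/2 ok
(0,1)N 3/3 ok
(0,2)N 3/3 ok
(0,3)N 3/3 ok
(0,4)N 2/2 ok
(0,6)N 1/1 ok
(1,0)N 3/3 ok
(1,1)N 3/3 ok
(1,2)N 3/3 ok
(1,3)N 4/4 ok
(1,4)N 3/4 ok
(1,5)S 0/3 unhappy
(1,6)N 2/3 ok
(2,0)N 1/1 ok
(2,3)N 3/3 ok
(2,4)N 4/4 ok
(2,5)N 3/4 ok
(2,6)N 2/2 ok
(3,1)N 0/2 unhappy
(3,2)S 0/2 unhappy
(3,3)N 3/4 ok
(3,4)N 4/4 ok
(3,5)N 3/3 ok
(4,0)S 1/1 ok
(4,1)S 1/2 unhappy
(4,3)N 2/2 ok
(4,4)N 3/3 ok
(4,5)N 2/3 ok
(4,6)S 0/1 unhappy
Unsatisfied: (1,5), (3,1), (3,2), (4,1), (4,6) — 5 in total.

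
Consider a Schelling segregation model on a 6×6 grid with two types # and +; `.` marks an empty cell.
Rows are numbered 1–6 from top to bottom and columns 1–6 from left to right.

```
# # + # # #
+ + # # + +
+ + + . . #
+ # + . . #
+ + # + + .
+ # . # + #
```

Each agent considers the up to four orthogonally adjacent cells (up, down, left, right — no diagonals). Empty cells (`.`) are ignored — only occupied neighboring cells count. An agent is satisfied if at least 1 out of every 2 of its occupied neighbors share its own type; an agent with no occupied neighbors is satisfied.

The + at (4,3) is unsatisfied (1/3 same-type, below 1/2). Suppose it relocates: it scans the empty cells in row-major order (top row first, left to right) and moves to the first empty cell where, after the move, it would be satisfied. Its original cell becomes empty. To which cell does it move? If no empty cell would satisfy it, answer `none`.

Vacating (4,3). Empty cells in order:
  (3,4): 1/2 same-type → satisfied — stop here.

(3,4)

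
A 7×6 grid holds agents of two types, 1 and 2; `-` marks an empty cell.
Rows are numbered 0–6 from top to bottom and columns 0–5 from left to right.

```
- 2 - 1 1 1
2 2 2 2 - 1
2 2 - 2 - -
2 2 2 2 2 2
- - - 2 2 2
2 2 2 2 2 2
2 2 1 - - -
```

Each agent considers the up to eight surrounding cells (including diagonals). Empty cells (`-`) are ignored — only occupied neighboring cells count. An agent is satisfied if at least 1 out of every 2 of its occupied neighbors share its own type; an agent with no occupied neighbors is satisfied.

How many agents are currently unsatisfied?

2

Row 0: (0,1)2 3/3 satisfied · (0,3)1 1/3 not · (0,4)1 3/4 satisfied · (0,5)1 2/2 satisfied
Row 1: (1,0)2 4/4 satisfied · (1,1)2 5/5 satisfied · (1,2)2 5/6 satisfied · (1,3)2 2/4 satisfied · (1,5)1 2/2 satisfied
Row 2: (2,0)2 5/5 satisfied · (2,1)2 7/7 satisfied · (2,3)2 5/5 satisfied
Row 3: (3,0)2 3/3 satisfied · (3,1)2 4/4 satisfied · (3,2)2 5/5 satisfied · (3,3)2 5/5 satisfied · (3,4)2 6/6 satisfied · (3,5)2 3/3 satisfied
Row 4: (4,3)2 7/7 satisfied · (4,4)2 8/8 satisfied · (4,5)2 5/5 satisfied
Row 5: (5,0)2 3/3 satisfied · (5,1)2 4/5 satisfied · (5,2)2 4/5 satisfied · (5,3)2 4/5 satisfied · (5,4)2 5/5 satisfied · (5,5)2 3/3 satisfied
Row 6: (6,0)2 3/3 satisfied · (6,1)2 4/5 satisfied · (6,2)1 0/4 not
Unsatisfied: (0,3), (6,2) — 2 in total.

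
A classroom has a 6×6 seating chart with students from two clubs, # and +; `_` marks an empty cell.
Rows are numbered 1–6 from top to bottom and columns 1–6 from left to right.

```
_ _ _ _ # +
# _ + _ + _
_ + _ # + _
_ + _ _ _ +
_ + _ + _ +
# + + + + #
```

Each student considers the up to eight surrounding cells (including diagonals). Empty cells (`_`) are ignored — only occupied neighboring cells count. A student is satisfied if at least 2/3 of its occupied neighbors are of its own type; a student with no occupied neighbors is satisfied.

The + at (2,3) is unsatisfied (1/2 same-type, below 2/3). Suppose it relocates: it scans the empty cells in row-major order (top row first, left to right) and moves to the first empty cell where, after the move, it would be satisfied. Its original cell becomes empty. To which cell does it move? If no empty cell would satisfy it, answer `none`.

Vacating (2,3). Empty cells in order:
  (1,1): 0/1 same-type → still unsatisfied.
  (1,2): 0/1 same-type → still unsatisfied.
  (1,3): 0/0 same-type → satisfied — stop here.

(1,3)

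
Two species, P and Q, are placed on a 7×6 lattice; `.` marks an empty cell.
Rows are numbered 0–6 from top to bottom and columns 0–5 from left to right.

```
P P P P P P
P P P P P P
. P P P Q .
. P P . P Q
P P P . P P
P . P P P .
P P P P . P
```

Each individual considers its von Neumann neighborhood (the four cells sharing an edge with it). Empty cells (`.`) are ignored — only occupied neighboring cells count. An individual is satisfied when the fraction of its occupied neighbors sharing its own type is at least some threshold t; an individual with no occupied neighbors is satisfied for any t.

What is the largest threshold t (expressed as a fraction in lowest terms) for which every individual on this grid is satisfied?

(0,0)P 2/2
(0,1)P 3/3
(0,2)P 3/3
(0,3)P 3/3
(0,4)P 3/3
(0,5)P 2/2
(1,0)P 2/2
(1,1)P 4/4
(1,2)P 4/4
(1,3)P 4/4
(1,4)P 3/4
(1,5)P 2/2
(2,1)P 3/3
(2,2)P 4/4
(2,3)P 2/3
(2,4)Q 0/3
(3,1)P 3/3
(3,2)P 3/3
(3,4)P 1/3
(3,5)Q 0/2
(4,0)P 2/2
(4,1)P 3/3
(4,2)P 3/3
(4,4)P 3/3
(4,5)P 1/2
(5,0)P 2/2
(5,2)P 3/3
(5,3)P 3/3
(5,4)P 2/2
(6,0)P 2/2
(6,1)P 2/2
(6,2)P 3/3
(6,3)P 2/2
(6,5)P — no occupied neighbors
The smallest same-type fraction is 0/3 at (2,4), which reduces to 0/1. Any threshold above that leaves this individual unsatisfied.

0/1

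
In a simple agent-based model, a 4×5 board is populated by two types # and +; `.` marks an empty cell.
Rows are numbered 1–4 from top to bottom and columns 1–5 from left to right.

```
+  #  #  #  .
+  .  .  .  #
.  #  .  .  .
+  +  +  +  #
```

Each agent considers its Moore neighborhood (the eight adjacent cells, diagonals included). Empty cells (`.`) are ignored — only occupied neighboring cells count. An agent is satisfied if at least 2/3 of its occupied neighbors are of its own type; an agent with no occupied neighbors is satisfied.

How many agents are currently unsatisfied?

7

(1,1)+ 1/2 ✗
(1,2)# 1/3 ✗
(1,3)# 2/2 ✓
(1,4)# 2/2 ✓
(2,1)+ 1/3 ✗
(2,5)# 1/1 ✓
(3,2)# 0/4 ✗
(4,1)+ 1/2 ✗
(4,2)+ 2/3 ✓
(4,3)+ 2/3 ✓
(4,4)+ 1/2 ✗
(4,5)# 0/1 ✗
Unsatisfied: (1,1), (1,2), (2,1), (3,2), (4,1), (4,4), (4,5) — 7 in total.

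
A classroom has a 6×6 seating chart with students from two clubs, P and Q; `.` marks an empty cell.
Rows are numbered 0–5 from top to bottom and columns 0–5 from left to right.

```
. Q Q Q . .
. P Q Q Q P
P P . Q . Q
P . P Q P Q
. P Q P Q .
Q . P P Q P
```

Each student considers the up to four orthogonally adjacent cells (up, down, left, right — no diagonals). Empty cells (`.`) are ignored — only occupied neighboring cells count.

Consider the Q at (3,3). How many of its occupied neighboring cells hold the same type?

Occupied neighbors of (3,3): (2,3)=Q, (4,3)=P, (3,2)=P, (3,4)=P.
Same type (Q): 1 of 4.

1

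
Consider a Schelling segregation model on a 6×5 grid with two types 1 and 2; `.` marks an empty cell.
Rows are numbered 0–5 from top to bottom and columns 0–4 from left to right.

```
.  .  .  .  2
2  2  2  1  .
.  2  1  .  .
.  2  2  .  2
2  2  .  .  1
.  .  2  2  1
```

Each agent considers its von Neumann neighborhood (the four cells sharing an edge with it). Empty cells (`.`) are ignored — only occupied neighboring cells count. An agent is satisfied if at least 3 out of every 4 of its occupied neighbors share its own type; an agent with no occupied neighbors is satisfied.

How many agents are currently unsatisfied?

9

(0,4)2 0/0 ✓
(1,0)2 1/1 ✓
(1,1)2 3/3 ✓
(1,2)2 1/3 ✗
(1,3)1 0/1 ✗
(2,1)2 2/3 ✗
(2,2)1 0/3 ✗
(3,1)2 3/3 ✓
(3,2)2 1/2 ✗
(3,4)2 0/1 ✗
(4,0)2 1/1 ✓
(4,1)2 2/2 ✓
(4,4)1 1/2 ✗
(5,2)2 1/1 ✓
(5,3)2 1/2 ✗
(5,4)1 1/2 ✗
Unsatisfied: (1,2), (1,3), (2,1), (2,2), (3,2), (3,4), (4,4), (5,3), (5,4) — 9 in total.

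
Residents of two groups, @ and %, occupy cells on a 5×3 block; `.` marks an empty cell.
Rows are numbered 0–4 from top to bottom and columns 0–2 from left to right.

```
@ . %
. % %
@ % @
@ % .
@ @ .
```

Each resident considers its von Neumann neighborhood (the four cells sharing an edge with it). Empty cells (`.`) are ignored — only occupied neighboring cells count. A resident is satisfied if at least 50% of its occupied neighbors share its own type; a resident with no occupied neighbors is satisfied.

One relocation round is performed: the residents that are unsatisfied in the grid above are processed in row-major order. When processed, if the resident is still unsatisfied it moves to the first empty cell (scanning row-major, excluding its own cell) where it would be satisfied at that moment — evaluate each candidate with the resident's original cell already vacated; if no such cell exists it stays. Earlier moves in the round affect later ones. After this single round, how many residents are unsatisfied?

0

Initially unsatisfied (in order): (2,2), (3,1).
  (2,2) → (1,0).
  (3,1) → (0,1).
Resulting grid:
@ % %
@ % %
@ % .
@ . .
@ @ .
All satisfied now.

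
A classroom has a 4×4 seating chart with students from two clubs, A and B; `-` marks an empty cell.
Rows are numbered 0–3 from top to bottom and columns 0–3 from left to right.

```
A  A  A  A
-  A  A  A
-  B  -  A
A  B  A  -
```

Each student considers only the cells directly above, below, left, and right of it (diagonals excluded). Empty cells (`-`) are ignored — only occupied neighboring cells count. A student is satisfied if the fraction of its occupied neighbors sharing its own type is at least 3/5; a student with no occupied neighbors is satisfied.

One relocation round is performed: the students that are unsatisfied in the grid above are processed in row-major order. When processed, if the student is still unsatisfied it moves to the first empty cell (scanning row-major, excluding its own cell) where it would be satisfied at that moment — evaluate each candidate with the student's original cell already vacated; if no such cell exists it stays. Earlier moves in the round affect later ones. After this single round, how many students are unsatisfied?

Initially unsatisfied (in order): (2,1), (3,0), (3,1), (3,2).
  (2,1): no empty cell satisfies it; stays.
  (3,0) → (1,0).
  (3,1) → (3,0).
  (3,2): now satisfied by earlier moves; stays.
Resulting grid:
A A A A
A A A A
- B - A
B - A -
Unsatisfied now: (2,1).

1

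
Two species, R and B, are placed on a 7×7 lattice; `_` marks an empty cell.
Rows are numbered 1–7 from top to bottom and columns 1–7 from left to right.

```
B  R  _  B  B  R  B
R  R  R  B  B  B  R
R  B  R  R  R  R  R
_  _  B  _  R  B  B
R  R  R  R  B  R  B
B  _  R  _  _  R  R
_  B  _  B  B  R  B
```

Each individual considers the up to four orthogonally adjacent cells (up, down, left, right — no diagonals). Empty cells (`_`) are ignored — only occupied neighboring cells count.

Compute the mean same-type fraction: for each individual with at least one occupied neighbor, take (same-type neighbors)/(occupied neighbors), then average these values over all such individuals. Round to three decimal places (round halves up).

0.472

Row 1: (1,1)B 0/2 · (1,2)R 1/2 · (1,4)B 2/2 · (1,5)B 2/3 · (1,6)R 0/3 · (1,7)B 0/2
Row 2: (2,1)R 2/3 · (2,2)R 3/4 · (2,3)R 2/3 · (2,4)B 2/4 · (2,5)B 3/4 · (2,6)B 1/4 · (2,7)R 1/3
Row 3: (3,1)R 1/2 · (3,2)B 0/3 · (3,3)R 2/4 · (3,4)R 2/3 · (3,5)R 3/4 · (3,6)R 2/4 · (3,7)R 2/3
Row 4: (4,3)B 0/2 · (4,5)R 1/3 · (4,6)B 1/4 · (4,7)B 2/3
Row 5: (5,1)R 1/2 · (5,2)R 2/2 · (5,3)R 3/4 · (5,4)R 1/2 · (5,5)B 0/3 · (5,6)R 1/4 · (5,7)B 1/3
Row 6: (6,1)B 0/1 · (6,3)R 1/1 · (6,6)R 3/3 · (6,7)R 1/3
Row 7: (7,2)B — no occupied neighbors · (7,4)B 1/1 · (7,5)B 1/2 · (7,6)R 1/3 · (7,7)B 0/2
Sum over 39 individuals: 0/2 + 1/2 + 2/2 + 2/3 + 0/3 + 0/2 + 2/3 + 3/4 + 2/3 + 2/4 + 3/4 + 1/4 + 1/3 + 1/2 + 0/3 + 2/4 + 2/3 + 3/4 + 2/4 + 2/3 + 0/2 + 1/3 + 1/4 + 2/3 + 1/2 + 2/2 + 3/4 + 1/2 + 0/3 + 1/4 + 1/3 + 0/1 + 1/1 + 3/3 + 1/3 + 1/1 + 1/2 + 1/3 + 0/2 = 221/12; mean = 221/12 ÷ 39 = 17/36 = 0.472222… → 0.472.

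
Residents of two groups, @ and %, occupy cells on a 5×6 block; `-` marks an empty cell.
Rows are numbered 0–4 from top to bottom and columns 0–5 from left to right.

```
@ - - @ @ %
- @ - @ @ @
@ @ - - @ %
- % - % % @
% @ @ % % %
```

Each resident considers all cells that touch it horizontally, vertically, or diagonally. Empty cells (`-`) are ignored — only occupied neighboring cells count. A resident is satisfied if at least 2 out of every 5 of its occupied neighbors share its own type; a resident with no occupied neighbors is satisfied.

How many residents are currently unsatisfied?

(0,0)@ 1/1 ok
(0,3)@ 3/3 ok
(0,4)@ 4/5 ok
(0,5)% 0/3 unhappy
(1,1)@ 3/3 ok
(1,3)@ 4/4 ok
(1,4)@ 5/7 ok
(1,5)@ 3/5 ok
(2,0)@ 2/3 ok
(2,1)@ 2/3 ok
(2,4)@ 4/7 ok
(2,5)% 1/5 unhappy
(3,1)% 1/5 unhappy
(3,3)% 3/5 ok
(3,4)% 5/7 ok
(3,5)@ 1/5 unhappy
(4,0)% 1/2 ok
(4,1)@ 1/3 unhappy
(4,2)@ 1/4 unhappy
(4,3)% 3/4 ok
(4,4)% 4/5 ok
(4,5)% 2/3 ok
Unsatisfied: (0,5), (2,5), (3,1), (3,5), (4,1), (4,2) — 6 in total.

6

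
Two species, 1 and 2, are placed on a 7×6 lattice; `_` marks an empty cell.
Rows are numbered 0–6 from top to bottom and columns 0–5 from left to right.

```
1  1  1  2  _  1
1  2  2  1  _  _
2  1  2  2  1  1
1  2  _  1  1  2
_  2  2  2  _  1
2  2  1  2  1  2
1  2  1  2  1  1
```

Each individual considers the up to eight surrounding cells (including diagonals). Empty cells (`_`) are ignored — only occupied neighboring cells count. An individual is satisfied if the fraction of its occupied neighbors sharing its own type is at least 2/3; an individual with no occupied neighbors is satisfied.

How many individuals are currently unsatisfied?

27

Row 0: (0,0)1 2/3 ✓ · (0,1)1 3/5 ✗ · (0,2)1 2/5 ✗ · (0,3)2 1/3 ✗ · (0,5)1 0/0 ✓
Row 1: (1,0)1 3/5 ✗ · (1,1)2 3/8 ✗ · (1,2)2 4/8 ✗ · (1,3)1 2/6 ✗
Row 2: (2,0)2 2/5 ✗ · (2,1)1 2/7 ✗ · (2,2)2 4/7 ✗ · (2,3)2 2/6 ✗ · (2,4)1 4/6 ✓ · (2,5)1 2/3 ✓
Row 3: (3,0)1 1/4 ✗ · (3,1)2 4/6 ✓ · (3,3)1 2/6 ✗ · (3,4)1 4/7 ✗ · (3,5)2 0/4 ✗
Row 4: (4,1)2 4/6 ✓ · (4,2)2 5/7 ✓ · (4,3)2 2/6 ✗ · (4,5)1 2/4 ✗
Row 5: (5,0)2 3/4 ✓ · (5,1)2 4/7 ✗ · (5,2)1 1/8 ✗ · (5,3)2 3/7 ✗ · (5,4)1 3/7 ✗ · (5,5)2 0/4 ✗
Row 6: (6,0)1 0/3 ✗ · (6,1)2 2/5 ✗ · (6,2)1 1/5 ✗ · (6,3)2 1/5 ✗ · (6,4)1 2/5 ✗ · (6,5)1 2/3 ✓
Unsatisfied: (0,1), (0,2), (0,3), (1,0), (1,1), (1,2), (1,3), (2,0), (2,1), (2,2), (2,3), (3,0), (3,3), (3,4), (3,5), (4,3), (4,5), (5,1), (5,2), (5,3), (5,4), (5,5), (6,0), (6,1), (6,2), (6,3), (6,4) — 27 in total.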